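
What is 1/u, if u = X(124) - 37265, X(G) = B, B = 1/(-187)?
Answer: -187/6968556 ≈ -2.6835e-5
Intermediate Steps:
B = -1/187 ≈ -0.0053476
X(G) = -1/187
u = -6968556/187 (u = -1/187 - 37265 = -6968556/187 ≈ -37265.)
1/u = 1/(-6968556/187) = -187/6968556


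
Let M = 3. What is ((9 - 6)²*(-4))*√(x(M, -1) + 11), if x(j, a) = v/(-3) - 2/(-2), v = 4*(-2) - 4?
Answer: -144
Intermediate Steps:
v = -12 (v = -8 - 4 = -12)
x(j, a) = 5 (x(j, a) = -12/(-3) - 2/(-2) = -12*(-⅓) - 2*(-½) = 4 + 1 = 5)
((9 - 6)²*(-4))*√(x(M, -1) + 11) = ((9 - 6)²*(-4))*√(5 + 11) = (3²*(-4))*√16 = (9*(-4))*4 = -36*4 = -144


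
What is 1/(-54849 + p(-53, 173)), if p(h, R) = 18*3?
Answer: -1/54795 ≈ -1.8250e-5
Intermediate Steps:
p(h, R) = 54
1/(-54849 + p(-53, 173)) = 1/(-54849 + 54) = 1/(-54795) = -1/54795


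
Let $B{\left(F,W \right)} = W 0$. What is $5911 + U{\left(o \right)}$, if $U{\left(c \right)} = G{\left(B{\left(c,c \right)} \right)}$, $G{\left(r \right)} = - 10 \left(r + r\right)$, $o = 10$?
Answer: $5911$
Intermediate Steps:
$B{\left(F,W \right)} = 0$
$G{\left(r \right)} = - 20 r$ ($G{\left(r \right)} = - 10 \cdot 2 r = - 20 r$)
$U{\left(c \right)} = 0$ ($U{\left(c \right)} = \left(-20\right) 0 = 0$)
$5911 + U{\left(o \right)} = 5911 + 0 = 5911$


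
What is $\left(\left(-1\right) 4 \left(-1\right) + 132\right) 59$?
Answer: $8024$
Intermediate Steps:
$\left(\left(-1\right) 4 \left(-1\right) + 132\right) 59 = \left(\left(-4\right) \left(-1\right) + 132\right) 59 = \left(4 + 132\right) 59 = 136 \cdot 59 = 8024$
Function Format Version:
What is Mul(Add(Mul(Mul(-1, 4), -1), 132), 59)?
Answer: 8024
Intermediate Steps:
Mul(Add(Mul(Mul(-1, 4), -1), 132), 59) = Mul(Add(Mul(-4, -1), 132), 59) = Mul(Add(4, 132), 59) = Mul(136, 59) = 8024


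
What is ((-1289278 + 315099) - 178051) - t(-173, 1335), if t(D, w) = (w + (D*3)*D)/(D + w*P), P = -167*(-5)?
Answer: -642110171041/557276 ≈ -1.1522e+6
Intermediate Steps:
P = 835
t(D, w) = (w + 3*D**2)/(D + 835*w) (t(D, w) = (w + (D*3)*D)/(D + w*835) = (w + (3*D)*D)/(D + 835*w) = (w + 3*D**2)/(D + 835*w))
((-1289278 + 315099) - 178051) - t(-173, 1335) = ((-1289278 + 315099) - 178051) - (1335 + 3*(-173)**2)/(-173 + 835*1335) = (-974179 - 178051) - (1335 + 3*29929)/(-173 + 1114725) = -1152230 - (1335 + 89787)/1114552 = -1152230 - 91122/1114552 = -1152230 - 1*45561/557276 = -1152230 - 45561/557276 = -642110171041/557276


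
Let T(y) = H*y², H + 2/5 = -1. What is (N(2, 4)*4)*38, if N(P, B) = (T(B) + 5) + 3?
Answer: -10944/5 ≈ -2188.8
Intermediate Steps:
H = -7/5 (H = -⅖ - 1 = -7/5 ≈ -1.4000)
T(y) = -7*y²/5
N(P, B) = 8 - 7*B²/5 (N(P, B) = (-7*B²/5 + 5) + 3 = (5 - 7*B²/5) + 3 = 8 - 7*B²/5)
(N(2, 4)*4)*38 = ((8 - 7/5*4²)*4)*38 = ((8 - 7/5*16)*4)*38 = ((8 - 112/5)*4)*38 = -72/5*4*38 = -288/5*38 = -10944/5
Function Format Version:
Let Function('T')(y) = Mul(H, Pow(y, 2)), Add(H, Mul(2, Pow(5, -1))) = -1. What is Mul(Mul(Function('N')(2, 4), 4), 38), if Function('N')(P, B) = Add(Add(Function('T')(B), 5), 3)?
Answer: Rational(-10944, 5) ≈ -2188.8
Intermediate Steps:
H = Rational(-7, 5) (H = Add(Rational(-2, 5), -1) = Rational(-7, 5) ≈ -1.4000)
Function('T')(y) = Mul(Rational(-7, 5), Pow(y, 2))
Function('N')(P, B) = Add(8, Mul(Rational(-7, 5), Pow(B, 2))) (Function('N')(P, B) = Add(Add(Mul(Rational(-7, 5), Pow(B, 2)), 5), 3) = Add(Add(5, Mul(Rational(-7, 5), Pow(B, 2))), 3) = Add(8, Mul(Rational(-7, 5), Pow(B, 2))))
Mul(Mul(Function('N')(2, 4), 4), 38) = Mul(Mul(Add(8, Mul(Rational(-7, 5), Pow(4, 2))), 4), 38) = Mul(Mul(Add(8, Mul(Rational(-7, 5), 16)), 4), 38) = Mul(Mul(Add(8, Rational(-112, 5)), 4), 38) = Mul(Mul(Rational(-72, 5), 4), 38) = Mul(Rational(-288, 5), 38) = Rational(-10944, 5)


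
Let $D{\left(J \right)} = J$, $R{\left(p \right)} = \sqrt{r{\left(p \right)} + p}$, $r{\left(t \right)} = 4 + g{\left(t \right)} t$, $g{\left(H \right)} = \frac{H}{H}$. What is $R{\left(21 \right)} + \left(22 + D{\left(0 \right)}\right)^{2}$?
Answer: $484 + \sqrt{46} \approx 490.78$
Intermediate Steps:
$g{\left(H \right)} = 1$
$r{\left(t \right)} = 4 + t$ ($r{\left(t \right)} = 4 + 1 t = 4 + t$)
$R{\left(p \right)} = \sqrt{4 + 2 p}$ ($R{\left(p \right)} = \sqrt{\left(4 + p\right) + p} = \sqrt{4 + 2 p}$)
$R{\left(21 \right)} + \left(22 + D{\left(0 \right)}\right)^{2} = \sqrt{4 + 2 \cdot 21} + \left(22 + 0\right)^{2} = \sqrt{4 + 42} + 22^{2} = \sqrt{46} + 484 = 484 + \sqrt{46}$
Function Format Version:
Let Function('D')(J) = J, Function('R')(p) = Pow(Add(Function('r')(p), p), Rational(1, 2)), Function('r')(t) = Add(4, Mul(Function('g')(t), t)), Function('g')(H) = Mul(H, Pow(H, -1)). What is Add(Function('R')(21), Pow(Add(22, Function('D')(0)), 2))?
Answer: Add(484, Pow(46, Rational(1, 2))) ≈ 490.78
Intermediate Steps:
Function('g')(H) = 1
Function('r')(t) = Add(4, t) (Function('r')(t) = Add(4, Mul(1, t)) = Add(4, t))
Function('R')(p) = Pow(Add(4, Mul(2, p)), Rational(1, 2)) (Function('R')(p) = Pow(Add(Add(4, p), p), Rational(1, 2)) = Pow(Add(4, Mul(2, p)), Rational(1, 2)))
Add(Function('R')(21), Pow(Add(22, Function('D')(0)), 2)) = Add(Pow(Add(4, Mul(2, 21)), Rational(1, 2)), Pow(Add(22, 0), 2)) = Add(Pow(Add(4, 42), Rational(1, 2)), Pow(22, 2)) = Add(Pow(46, Rational(1, 2)), 484) = Add(484, Pow(46, Rational(1, 2)))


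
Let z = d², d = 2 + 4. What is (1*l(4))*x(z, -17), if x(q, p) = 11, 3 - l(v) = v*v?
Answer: -143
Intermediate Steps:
d = 6
z = 36 (z = 6² = 36)
l(v) = 3 - v² (l(v) = 3 - v*v = 3 - v²)
(1*l(4))*x(z, -17) = (1*(3 - 1*4²))*11 = (1*(3 - 1*16))*11 = (1*(3 - 16))*11 = (1*(-13))*11 = -13*11 = -143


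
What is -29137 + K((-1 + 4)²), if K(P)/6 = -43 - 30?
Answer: -29575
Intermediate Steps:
K(P) = -438 (K(P) = 6*(-43 - 30) = 6*(-73) = -438)
-29137 + K((-1 + 4)²) = -29137 - 438 = -29575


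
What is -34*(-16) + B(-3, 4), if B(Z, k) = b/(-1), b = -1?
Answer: 545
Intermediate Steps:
B(Z, k) = 1 (B(Z, k) = -1/(-1) = -1*(-1) = 1)
-34*(-16) + B(-3, 4) = -34*(-16) + 1 = 544 + 1 = 545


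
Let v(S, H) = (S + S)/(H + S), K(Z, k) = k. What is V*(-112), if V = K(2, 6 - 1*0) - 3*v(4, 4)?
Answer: -336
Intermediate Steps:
v(S, H) = 2*S/(H + S) (v(S, H) = (2*S)/(H + S) = 2*S/(H + S))
V = 3 (V = (6 - 1*0) - 6*4/(4 + 4) = (6 + 0) - 6*4/8 = 6 - 6*4/8 = 6 - 3*1 = 6 - 3 = 3)
V*(-112) = 3*(-112) = -336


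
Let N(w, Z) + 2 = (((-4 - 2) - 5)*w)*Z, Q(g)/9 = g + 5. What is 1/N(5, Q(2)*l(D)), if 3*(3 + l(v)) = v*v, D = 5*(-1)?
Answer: -1/18482 ≈ -5.4107e-5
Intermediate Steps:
D = -5
l(v) = -3 + v²/3 (l(v) = -3 + (v*v)/3 = -3 + v²/3)
Q(g) = 45 + 9*g (Q(g) = 9*(g + 5) = 9*(5 + g) = 45 + 9*g)
N(w, Z) = -2 - 11*Z*w (N(w, Z) = -2 + (((-4 - 2) - 5)*w)*Z = -2 + ((-6 - 5)*w)*Z = -2 + (-11*w)*Z = -2 - 11*Z*w)
1/N(5, Q(2)*l(D)) = 1/(-2 - 11*(45 + 9*2)*(-3 + (⅓)*(-5)²)*5) = 1/(-2 - 11*(45 + 18)*(-3 + (⅓)*25)*5) = 1/(-2 - 11*63*(-3 + 25/3)*5) = 1/(-2 - 11*63*(16/3)*5) = 1/(-2 - 11*336*5) = 1/(-2 - 18480) = 1/(-18482) = -1/18482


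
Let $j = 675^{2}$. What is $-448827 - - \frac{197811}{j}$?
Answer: $- \frac{22721844896}{50625} \approx -4.4883 \cdot 10^{5}$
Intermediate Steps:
$j = 455625$
$-448827 - - \frac{197811}{j} = -448827 - - \frac{197811}{455625} = -448827 - \left(-197811\right) \frac{1}{455625} = -448827 - - \frac{21979}{50625} = -448827 + \frac{21979}{50625} = - \frac{22721844896}{50625}$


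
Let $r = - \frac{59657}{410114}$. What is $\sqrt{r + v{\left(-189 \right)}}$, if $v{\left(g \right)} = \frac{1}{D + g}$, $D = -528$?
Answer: $\frac{i \sqrt{4520606644806}}{5548146} \approx 0.38322 i$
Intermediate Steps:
$v{\left(g \right)} = \frac{1}{-528 + g}$
$r = - \frac{59657}{410114}$ ($r = \left(-59657\right) \frac{1}{410114} = - \frac{59657}{410114} \approx -0.14546$)
$\sqrt{r + v{\left(-189 \right)}} = \sqrt{- \frac{59657}{410114} + \frac{1}{-528 - 189}} = \sqrt{- \frac{59657}{410114} + \frac{1}{-717}} = \sqrt{- \frac{59657}{410114} - \frac{1}{717}} = \sqrt{- \frac{43184183}{294051738}} = \frac{i \sqrt{4520606644806}}{5548146}$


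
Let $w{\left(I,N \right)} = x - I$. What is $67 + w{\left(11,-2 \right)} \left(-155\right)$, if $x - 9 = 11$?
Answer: $-1328$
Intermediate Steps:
$x = 20$ ($x = 9 + 11 = 20$)
$w{\left(I,N \right)} = 20 - I$
$67 + w{\left(11,-2 \right)} \left(-155\right) = 67 + \left(20 - 11\right) \left(-155\right) = 67 + 9 \left(-155\right) = 67 - 1395 = -1328$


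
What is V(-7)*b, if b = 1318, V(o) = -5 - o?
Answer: 2636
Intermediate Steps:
V(-7)*b = (-5 - 1*(-7))*1318 = (-5 + 7)*1318 = 2*1318 = 2636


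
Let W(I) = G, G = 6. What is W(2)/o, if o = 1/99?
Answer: 594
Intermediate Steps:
W(I) = 6
o = 1/99 ≈ 0.010101
W(2)/o = 6/(1/99) = 99*6 = 594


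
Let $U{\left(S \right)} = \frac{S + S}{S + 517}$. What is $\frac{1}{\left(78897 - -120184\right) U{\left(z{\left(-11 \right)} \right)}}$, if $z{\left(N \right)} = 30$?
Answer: $\frac{547}{11944860} \approx 4.5794 \cdot 10^{-5}$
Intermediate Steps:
$U{\left(S \right)} = \frac{2 S}{517 + S}$
$\frac{1}{\left(78897 - -120184\right) U{\left(z{\left(-11 \right)} \right)}} = \frac{1}{\left(78897 - -120184\right) 2 \cdot 30 \frac{1}{517 + 30}} = \frac{1}{\left(78897 + 120184\right) 2 \cdot 30 \cdot \frac{1}{547}} = \frac{1}{199081 \cdot 2 \cdot 30 \cdot \frac{1}{547}} = \frac{1}{199081 \cdot \frac{60}{547}} = \frac{1}{199081} \cdot \frac{547}{60} = \frac{547}{11944860}$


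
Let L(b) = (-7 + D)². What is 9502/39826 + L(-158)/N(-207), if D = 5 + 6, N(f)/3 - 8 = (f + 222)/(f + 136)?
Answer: 30503077/33035667 ≈ 0.92334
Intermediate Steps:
N(f) = 24 + 3*(222 + f)/(136 + f) (N(f) = 24 + 3*((f + 222)/(f + 136)) = 24 + 3*((222 + f)/(136 + f)) = 24 + 3*(222 + f)/(136 + f))
D = 11
L(b) = 16 (L(b) = (-7 + 11)² = 4² = 16)
9502/39826 + L(-158)/N(-207) = 9502/39826 + 16/((3*(1310 + 9*(-207))/(136 - 207))) = 9502*(1/39826) + 16/((3*(1310 - 1863)/(-71))) = 4751/19913 + 16/((3*(-1/71)*(-553))) = 4751/19913 + 16/(1659/71) = 4751/19913 + 16*(71/1659) = 4751/19913 + 1136/1659 = 30503077/33035667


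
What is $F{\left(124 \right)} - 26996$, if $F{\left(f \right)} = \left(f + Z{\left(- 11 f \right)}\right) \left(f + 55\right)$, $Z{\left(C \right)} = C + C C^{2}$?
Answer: $-454251510332$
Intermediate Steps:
$Z{\left(C \right)} = C + C^{3}$
$F{\left(f \right)} = \left(55 + f\right) \left(- 1331 f^{3} - 10 f\right)$ ($F{\left(f \right)} = \left(f - \left(- \left(-1331\right) f^{3} + 11 f\right)\right) \left(f + 55\right) = \left(f - \left(11 f + 1331 f^{3}\right)\right) \left(55 + f\right) = \left(- 1331 f^{3} - 10 f\right) \left(55 + f\right) = \left(55 + f\right) \left(- 1331 f^{3} - 10 f\right)$)
$F{\left(124 \right)} - 26996 = 124 \left(-550 - 73205 \cdot 124^{2} - 1331 \cdot 124^{3} - 1240\right) - 26996 = 124 \left(-550 - 1125600080 - 2537716544 - 1240\right) - 26996 = 124 \left(-3663318414\right) - 26996 = -454251483336 - 26996 = -454251510332$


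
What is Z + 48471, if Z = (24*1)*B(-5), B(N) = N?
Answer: 48351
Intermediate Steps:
Z = -120 (Z = (24*1)*(-5) = 24*(-5) = -120)
Z + 48471 = -120 + 48471 = 48351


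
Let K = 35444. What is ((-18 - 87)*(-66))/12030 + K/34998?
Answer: 11148791/7017099 ≈ 1.5888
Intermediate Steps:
((-18 - 87)*(-66))/12030 + K/34998 = ((-18 - 87)*(-66))/12030 + 35444/34998 = -105*(-66)*(1/12030) + 35444*(1/34998) = 6930*(1/12030) + 17722/17499 = 231/401 + 17722/17499 = 11148791/7017099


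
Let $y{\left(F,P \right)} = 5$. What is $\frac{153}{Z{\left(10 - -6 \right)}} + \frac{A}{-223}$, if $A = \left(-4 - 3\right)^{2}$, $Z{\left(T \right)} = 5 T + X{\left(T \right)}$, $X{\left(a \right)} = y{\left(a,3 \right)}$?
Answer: $\frac{1762}{1115} \approx 1.5803$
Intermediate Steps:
$X{\left(a \right)} = 5$
$Z{\left(T \right)} = 5 + 5 T$ ($Z{\left(T \right)} = 5 T + 5 = 5 + 5 T$)
$A = 49$ ($A = \left(-7\right)^{2} = 49$)
$\frac{153}{Z{\left(10 - -6 \right)}} + \frac{A}{-223} = \frac{153}{5 + 5 \left(10 - -6\right)} + \frac{49}{-223} = \frac{153}{5 + 5 \left(10 + 6\right)} + 49 \left(- \frac{1}{223}\right) = \frac{153}{5 + 5 \cdot 16} - \frac{49}{223} = \frac{153}{5 + 80} - \frac{49}{223} = \frac{153}{85} - \frac{49}{223} = 153 \cdot \frac{1}{85} - \frac{49}{223} = \frac{9}{5} - \frac{49}{223} = \frac{1762}{1115}$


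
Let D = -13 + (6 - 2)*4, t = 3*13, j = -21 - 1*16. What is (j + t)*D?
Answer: 6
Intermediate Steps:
j = -37 (j = -21 - 16 = -37)
t = 39
D = 3 (D = -13 + 4*4 = -13 + 16 = 3)
(j + t)*D = (-37 + 39)*3 = 2*3 = 6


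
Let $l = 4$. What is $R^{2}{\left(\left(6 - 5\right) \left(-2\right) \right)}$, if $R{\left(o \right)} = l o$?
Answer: $64$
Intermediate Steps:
$R{\left(o \right)} = 4 o$
$R^{2}{\left(\left(6 - 5\right) \left(-2\right) \right)} = \left(4 \left(6 - 5\right) \left(-2\right)\right)^{2} = \left(4 \cdot 1 \left(-2\right)\right)^{2} = \left(4 \left(-2\right)\right)^{2} = \left(-8\right)^{2} = 64$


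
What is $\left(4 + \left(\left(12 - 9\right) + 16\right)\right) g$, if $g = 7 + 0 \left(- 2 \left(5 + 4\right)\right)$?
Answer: $161$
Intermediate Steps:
$g = 7$ ($g = 7 + 0 \left(\left(-2\right) 9\right) = 7 + 0 \left(-18\right) = 7 + 0 = 7$)
$\left(4 + \left(\left(12 - 9\right) + 16\right)\right) g = \left(4 + \left(\left(12 - 9\right) + 16\right)\right) 7 = \left(4 + \left(3 + 16\right)\right) 7 = \left(4 + 19\right) 7 = 23 \cdot 7 = 161$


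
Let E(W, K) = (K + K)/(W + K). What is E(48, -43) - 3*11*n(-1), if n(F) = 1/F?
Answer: 79/5 ≈ 15.800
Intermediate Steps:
E(W, K) = 2*K/(K + W) (E(W, K) = (2*K)/(K + W) = 2*K/(K + W))
E(48, -43) - 3*11*n(-1) = 2*(-43)/(-43 + 48) - 3*11/(-1) = 2*(-43)/5 - 33*(-1) = 2*(-43)*(1/5) - 1*(-33) = -86/5 + 33 = 79/5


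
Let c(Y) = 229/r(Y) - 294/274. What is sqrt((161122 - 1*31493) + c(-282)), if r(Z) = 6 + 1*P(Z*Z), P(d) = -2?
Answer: sqrt(9736244349)/274 ≈ 360.12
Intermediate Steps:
r(Z) = 4 (r(Z) = 6 + 1*(-2) = 6 - 2 = 4)
c(Y) = 30785/548 (c(Y) = 229/4 - 294/274 = 229*(1/4) - 294*1/274 = 229/4 - 147/137 = 30785/548)
sqrt((161122 - 1*31493) + c(-282)) = sqrt((161122 - 1*31493) + 30785/548) = sqrt((161122 - 31493) + 30785/548) = sqrt(129629 + 30785/548) = sqrt(71067477/548) = sqrt(9736244349)/274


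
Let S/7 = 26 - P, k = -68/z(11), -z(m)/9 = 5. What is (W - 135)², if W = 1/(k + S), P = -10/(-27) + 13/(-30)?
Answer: 44954007800625/2466810889 ≈ 18224.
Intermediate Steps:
z(m) = -45 (z(m) = -9*5 = -45)
P = -17/270 (P = -10*(-1/27) + 13*(-1/30) = 10/27 - 13/30 = -17/270 ≈ -0.062963)
k = 68/45 (k = -68/(-45) = -68*(-1/45) = 68/45 ≈ 1.5111)
S = 49259/270 (S = 7*(26 - 1*(-17/270)) = 7*(26 + 17/270) = 7*(7037/270) = 49259/270 ≈ 182.44)
W = 270/49667 (W = 1/(68/45 + 49259/270) = 1/(49667/270) = 270/49667 ≈ 0.0054362)
(W - 135)² = (270/49667 - 135)² = (-6704775/49667)² = 44954007800625/2466810889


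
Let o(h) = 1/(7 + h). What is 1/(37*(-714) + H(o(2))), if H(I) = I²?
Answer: -81/2139857 ≈ -3.7853e-5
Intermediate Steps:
1/(37*(-714) + H(o(2))) = 1/(37*(-714) + (1/(7 + 2))²) = 1/(-26418 + (1/9)²) = 1/(-26418 + (⅑)²) = 1/(-26418 + 1/81) = 1/(-2139857/81) = -81/2139857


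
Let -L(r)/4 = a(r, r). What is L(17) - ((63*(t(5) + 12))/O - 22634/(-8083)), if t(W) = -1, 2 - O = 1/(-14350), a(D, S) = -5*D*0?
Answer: -9003490676/25776687 ≈ -349.29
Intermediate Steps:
a(D, S) = 0
L(r) = 0 (L(r) = -4*0 = 0)
O = 28701/14350 (O = 2 - 1/(-14350) = 2 - 1*(-1/14350) = 2 + 1/14350 = 28701/14350 ≈ 2.0001)
L(17) - ((63*(t(5) + 12))/O - 22634/(-8083)) = 0 - ((63*(-1 + 12))/(28701/14350) - 22634/(-8083)) = 0 - ((63*11)*(14350/28701) - 22634*(-1/8083)) = 0 - (693*(14350/28701) + 22634/8083) = 0 - (1104950/3189 + 22634/8083) = 0 - 1*9003490676/25776687 = 0 - 9003490676/25776687 = -9003490676/25776687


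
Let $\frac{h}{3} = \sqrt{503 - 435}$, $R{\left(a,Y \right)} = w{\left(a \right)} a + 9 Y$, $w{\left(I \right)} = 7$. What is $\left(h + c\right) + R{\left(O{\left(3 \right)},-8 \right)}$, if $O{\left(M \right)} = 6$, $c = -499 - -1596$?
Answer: $1067 + 6 \sqrt{17} \approx 1091.7$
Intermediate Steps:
$c = 1097$ ($c = -499 + 1596 = 1097$)
$R{\left(a,Y \right)} = 7 a + 9 Y$
$h = 6 \sqrt{17}$ ($h = 3 \sqrt{503 - 435} = 3 \sqrt{68} = 3 \cdot 2 \sqrt{17} = 6 \sqrt{17} \approx 24.739$)
$\left(h + c\right) + R{\left(O{\left(3 \right)},-8 \right)} = \left(6 \sqrt{17} + 1097\right) + \left(7 \cdot 6 + 9 \left(-8\right)\right) = \left(1097 + 6 \sqrt{17}\right) + \left(42 - 72\right) = \left(1097 + 6 \sqrt{17}\right) - 30 = 1067 + 6 \sqrt{17}$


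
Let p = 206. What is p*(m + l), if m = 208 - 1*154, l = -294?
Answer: -49440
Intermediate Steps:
m = 54 (m = 208 - 154 = 54)
p*(m + l) = 206*(54 - 294) = 206*(-240) = -49440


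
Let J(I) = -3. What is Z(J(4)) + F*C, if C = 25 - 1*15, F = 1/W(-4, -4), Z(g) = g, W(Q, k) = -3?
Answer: -19/3 ≈ -6.3333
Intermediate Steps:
F = -1/3 (F = 1/(-3) = -1/3 ≈ -0.33333)
C = 10 (C = 25 - 15 = 10)
Z(J(4)) + F*C = -3 - 1/3*10 = -3 - 10/3 = -19/3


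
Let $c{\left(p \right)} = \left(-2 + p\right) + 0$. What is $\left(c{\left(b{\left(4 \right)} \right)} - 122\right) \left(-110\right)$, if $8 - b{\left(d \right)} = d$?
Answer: $13200$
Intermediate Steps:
$b{\left(d \right)} = 8 - d$
$c{\left(p \right)} = -2 + p$
$\left(c{\left(b{\left(4 \right)} \right)} - 122\right) \left(-110\right) = \left(\left(-2 + \left(8 - 4\right)\right) - 122\right) \left(-110\right) = \left(\left(-2 + 4\right) - 122\right) \left(-110\right) = \left(2 - 122\right) \left(-110\right) = \left(-120\right) \left(-110\right) = 13200$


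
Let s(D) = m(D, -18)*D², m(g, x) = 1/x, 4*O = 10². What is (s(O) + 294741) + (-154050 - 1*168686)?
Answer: -504535/18 ≈ -28030.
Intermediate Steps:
O = 25 (O = (¼)*10² = (¼)*100 = 25)
s(D) = -D²/18 (s(D) = D²/(-18) = -D²/18)
(s(O) + 294741) + (-154050 - 1*168686) = (-1/18*25² + 294741) + (-154050 - 1*168686) = (-1/18*625 + 294741) + (-154050 - 168686) = (-625/18 + 294741) - 322736 = 5304713/18 - 322736 = -504535/18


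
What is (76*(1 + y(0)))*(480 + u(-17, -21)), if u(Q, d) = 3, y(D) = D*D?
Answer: 36708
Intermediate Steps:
y(D) = D²
(76*(1 + y(0)))*(480 + u(-17, -21)) = (76*(1 + 0²))*(480 + 3) = (76*(1 + 0))*483 = (76*1)*483 = 76*483 = 36708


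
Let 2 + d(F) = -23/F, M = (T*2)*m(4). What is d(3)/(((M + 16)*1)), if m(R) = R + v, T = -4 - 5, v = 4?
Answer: 29/384 ≈ 0.075521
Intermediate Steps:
T = -9
m(R) = 4 + R (m(R) = R + 4 = 4 + R)
M = -144 (M = (-9*2)*(4 + 4) = -18*8 = -144)
d(F) = -2 - 23/F
d(3)/(((M + 16)*1)) = (-2 - 23/3)/(((-144 + 16)*1)) = (-2 - 23*⅓)/((-128*1)) = (-2 - 23/3)/(-128) = -29/3*(-1/128) = 29/384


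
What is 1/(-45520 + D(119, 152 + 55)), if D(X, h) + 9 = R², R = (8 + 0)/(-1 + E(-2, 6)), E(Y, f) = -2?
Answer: -9/409697 ≈ -2.1967e-5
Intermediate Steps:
R = -8/3 (R = (8 + 0)/(-1 - 2) = 8/(-3) = 8*(-⅓) = -8/3 ≈ -2.6667)
D(X, h) = -17/9 (D(X, h) = -9 + (-8/3)² = -9 + 64/9 = -17/9)
1/(-45520 + D(119, 152 + 55)) = 1/(-45520 - 17/9) = 1/(-409697/9) = -9/409697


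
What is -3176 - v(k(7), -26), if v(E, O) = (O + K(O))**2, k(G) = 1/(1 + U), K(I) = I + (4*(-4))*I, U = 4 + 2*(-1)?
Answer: -135672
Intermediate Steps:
U = 2 (U = 4 - 2 = 2)
K(I) = -15*I (K(I) = I - 16*I = -15*I)
k(G) = 1/3 (k(G) = 1/(1 + 2) = 1/3)
v(E, O) = 196*O**2 (v(E, O) = (O - 15*O)**2 = (-14*O)**2 = 196*O**2)
-3176 - v(k(7), -26) = -3176 - 196*(-26)**2 = -3176 - 196*676 = -3176 - 1*132496 = -3176 - 132496 = -135672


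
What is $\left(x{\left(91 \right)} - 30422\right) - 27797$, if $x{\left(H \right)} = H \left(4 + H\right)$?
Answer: $-49574$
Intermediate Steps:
$\left(x{\left(91 \right)} - 30422\right) - 27797 = \left(91 \left(4 + 91\right) - 30422\right) - 27797 = \left(91 \cdot 95 - 30422\right) - 27797 = \left(8645 - 30422\right) - 27797 = -21777 - 27797 = -49574$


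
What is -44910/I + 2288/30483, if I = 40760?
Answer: -127573265/124248708 ≈ -1.0268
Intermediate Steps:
-44910/I + 2288/30483 = -44910/40760 + 2288/30483 = -44910*1/40760 + 2288*(1/30483) = -4491/4076 + 2288/30483 = -127573265/124248708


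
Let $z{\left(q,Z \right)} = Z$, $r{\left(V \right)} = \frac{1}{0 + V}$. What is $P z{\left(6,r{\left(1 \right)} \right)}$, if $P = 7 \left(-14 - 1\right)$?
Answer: $-105$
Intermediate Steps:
$r{\left(V \right)} = \frac{1}{V}$
$P = -105$ ($P = 7 \left(-15\right) = -105$)
$P z{\left(6,r{\left(1 \right)} \right)} = - \frac{105}{1} = \left(-105\right) 1 = -105$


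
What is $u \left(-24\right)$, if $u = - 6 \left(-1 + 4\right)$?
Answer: $432$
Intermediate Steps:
$u = -18$ ($u = \left(-6\right) 3 = -18$)
$u \left(-24\right) = \left(-18\right) \left(-24\right) = 432$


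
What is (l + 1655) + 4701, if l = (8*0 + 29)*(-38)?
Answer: 5254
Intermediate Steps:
l = -1102 (l = (0 + 29)*(-38) = 29*(-38) = -1102)
(l + 1655) + 4701 = (-1102 + 1655) + 4701 = 553 + 4701 = 5254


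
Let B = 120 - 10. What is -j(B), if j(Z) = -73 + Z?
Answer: -37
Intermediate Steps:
B = 110
-j(B) = -(-73 + 110) = -1*37 = -37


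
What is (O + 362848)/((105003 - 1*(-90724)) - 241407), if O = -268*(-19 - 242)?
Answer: -108199/11420 ≈ -9.4745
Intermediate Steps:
O = 69948 (O = -268*(-261) = -1*(-69948) = 69948)
(O + 362848)/((105003 - 1*(-90724)) - 241407) = (69948 + 362848)/((105003 - 1*(-90724)) - 241407) = 432796/((105003 + 90724) - 241407) = 432796/(195727 - 241407) = 432796/(-45680) = 432796*(-1/45680) = -108199/11420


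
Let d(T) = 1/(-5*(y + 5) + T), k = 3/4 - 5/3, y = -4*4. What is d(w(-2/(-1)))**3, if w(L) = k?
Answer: 1728/273359449 ≈ 6.3213e-6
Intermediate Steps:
y = -16
k = -11/12 (k = 3*(1/4) - 5*1/3 = 3/4 - 5/3 = -11/12 ≈ -0.91667)
w(L) = -11/12
d(T) = 1/(55 + T) (d(T) = 1/(-5*(-16 + 5) + T) = 1/(-5*(-11) + T) = 1/(55 + T))
d(w(-2/(-1)))**3 = (1/(55 - 11/12))**3 = (1/(649/12))**3 = (12/649)**3 = 1728/273359449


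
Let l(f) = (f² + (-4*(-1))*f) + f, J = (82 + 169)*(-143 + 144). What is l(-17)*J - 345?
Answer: 50859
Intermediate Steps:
J = 251 (J = 251*1 = 251)
l(f) = f² + 5*f (l(f) = (f² + 4*f) + f = f² + 5*f)
l(-17)*J - 345 = -17*(5 - 17)*251 - 345 = -17*(-12)*251 - 345 = 204*251 - 345 = 51204 - 345 = 50859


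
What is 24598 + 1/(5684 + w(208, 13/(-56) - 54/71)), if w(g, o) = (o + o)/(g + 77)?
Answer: 79216304308834/3220436773 ≈ 24598.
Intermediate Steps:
w(g, o) = 2*o/(77 + g) (w(g, o) = (2*o)/(77 + g) = 2*o/(77 + g))
24598 + 1/(5684 + w(208, 13/(-56) - 54/71)) = 24598 + 1/(5684 + 2*(13/(-56) - 54/71)/(77 + 208)) = 24598 + 1/(5684 + 2*(13*(-1/56) - 54*1/71)/285) = 24598 + 1/(5684 + 2*(-13/56 - 54/71)*(1/285)) = 24598 + 1/(5684 + 2*(-3947/3976)*(1/285)) = 24598 + 1/(5684 - 3947/566580) = 24598 + 1/(3220436773/566580) = 24598 + 566580/3220436773 = 79216304308834/3220436773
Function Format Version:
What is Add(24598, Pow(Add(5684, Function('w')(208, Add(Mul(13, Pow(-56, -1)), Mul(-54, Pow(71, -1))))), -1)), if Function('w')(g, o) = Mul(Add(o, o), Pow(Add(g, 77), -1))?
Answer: Rational(79216304308834, 3220436773) ≈ 24598.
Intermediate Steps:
Function('w')(g, o) = Mul(2, o, Pow(Add(77, g), -1)) (Function('w')(g, o) = Mul(Mul(2, o), Pow(Add(77, g), -1)) = Mul(2, o, Pow(Add(77, g), -1)))
Add(24598, Pow(Add(5684, Function('w')(208, Add(Mul(13, Pow(-56, -1)), Mul(-54, Pow(71, -1))))), -1)) = Add(24598, Pow(Add(5684, Mul(2, Add(Mul(13, Pow(-56, -1)), Mul(-54, Pow(71, -1))), Pow(Add(77, 208), -1))), -1)) = Add(24598, Pow(Add(5684, Mul(2, Add(Mul(13, Rational(-1, 56)), Mul(-54, Rational(1, 71))), Pow(285, -1))), -1)) = Add(24598, Pow(Add(5684, Mul(2, Add(Rational(-13, 56), Rational(-54, 71)), Rational(1, 285))), -1)) = Add(24598, Pow(Add(5684, Mul(2, Rational(-3947, 3976), Rational(1, 285))), -1)) = Add(24598, Pow(Add(5684, Rational(-3947, 566580)), -1)) = Add(24598, Pow(Rational(3220436773, 566580), -1)) = Add(24598, Rational(566580, 3220436773)) = Rational(79216304308834, 3220436773)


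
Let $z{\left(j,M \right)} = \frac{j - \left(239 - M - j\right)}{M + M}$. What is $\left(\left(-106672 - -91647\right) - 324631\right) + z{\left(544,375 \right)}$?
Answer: $- \frac{42456796}{125} \approx -3.3965 \cdot 10^{5}$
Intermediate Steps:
$z{\left(j,M \right)} = \frac{-239 + M + 2 j}{2 M}$ ($z{\left(j,M \right)} = \frac{j - \left(239 - M - j\right)}{2 M} = \left(j + \left(-239 + M + j\right)\right) \frac{1}{2 M} = \left(-239 + M + 2 j\right) \frac{1}{2 M} = \frac{-239 + M + 2 j}{2 M}$)
$\left(\left(-106672 - -91647\right) - 324631\right) + z{\left(544,375 \right)} = \left(\left(-106672 - -91647\right) - 324631\right) + \frac{-239 + 375 + 2 \cdot 544}{2 \cdot 375} = \left(\left(-106672 + 91647\right) - 324631\right) + \frac{1}{2} \cdot \frac{1}{375} \left(-239 + 375 + 1088\right) = \left(-15025 - 324631\right) + \frac{1}{2} \cdot \frac{1}{375} \cdot 1224 = -339656 + \frac{204}{125} = - \frac{42456796}{125}$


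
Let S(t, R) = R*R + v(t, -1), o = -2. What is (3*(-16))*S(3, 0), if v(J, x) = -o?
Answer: -96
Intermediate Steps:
v(J, x) = 2 (v(J, x) = -1*(-2) = 2)
S(t, R) = 2 + R² (S(t, R) = R*R + 2 = R² + 2 = 2 + R²)
(3*(-16))*S(3, 0) = (3*(-16))*(2 + 0²) = -48*(2 + 0) = -48*2 = -96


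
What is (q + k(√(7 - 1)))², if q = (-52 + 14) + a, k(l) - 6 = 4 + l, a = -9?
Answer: (-37 + √6)² ≈ 1193.7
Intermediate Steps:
k(l) = 10 + l (k(l) = 6 + (4 + l) = 10 + l)
q = -47 (q = (-52 + 14) - 9 = -38 - 9 = -47)
(q + k(√(7 - 1)))² = (-47 + (10 + √(7 - 1)))² = (-47 + (10 + √6))² = (-37 + √6)²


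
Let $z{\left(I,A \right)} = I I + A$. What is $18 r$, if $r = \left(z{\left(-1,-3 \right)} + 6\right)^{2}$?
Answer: $288$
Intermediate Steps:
$z{\left(I,A \right)} = A + I^{2}$ ($z{\left(I,A \right)} = I^{2} + A = A + I^{2}$)
$r = 16$ ($r = \left(\left(-3 + \left(-1\right)^{2}\right) + 6\right)^{2} = \left(\left(-3 + 1\right) + 6\right)^{2} = \left(-2 + 6\right)^{2} = 4^{2} = 16$)
$18 r = 18 \cdot 16 = 288$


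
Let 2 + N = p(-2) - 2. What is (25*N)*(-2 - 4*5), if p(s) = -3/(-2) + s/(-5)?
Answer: 1155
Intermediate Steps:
p(s) = 3/2 - s/5 (p(s) = -3*(-½) + s*(-⅕) = 3/2 - s/5)
N = -21/10 (N = -2 + ((3/2 - ⅕*(-2)) - 2) = -2 + ((3/2 + ⅖) - 2) = -2 + (19/10 - 2) = -2 - ⅒ = -21/10 ≈ -2.1000)
(25*N)*(-2 - 4*5) = (25*(-21/10))*(-2 - 4*5) = -105*(-2 - 20)/2 = -105/2*(-22) = 1155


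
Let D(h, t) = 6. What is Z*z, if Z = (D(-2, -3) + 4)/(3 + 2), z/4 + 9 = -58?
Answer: -536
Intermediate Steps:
z = -268 (z = -36 + 4*(-58) = -36 - 232 = -268)
Z = 2 (Z = (6 + 4)/(3 + 2) = 10/5 = 10*(⅕) = 2)
Z*z = 2*(-268) = -536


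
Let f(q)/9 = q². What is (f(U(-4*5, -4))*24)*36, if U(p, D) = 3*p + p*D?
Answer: 3110400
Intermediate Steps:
U(p, D) = 3*p + D*p
f(q) = 9*q²
(f(U(-4*5, -4))*24)*36 = ((9*((-4*5)*(3 - 4))²)*24)*36 = ((9*(-20*(-1))²)*24)*36 = ((9*20²)*24)*36 = ((9*400)*24)*36 = (3600*24)*36 = 86400*36 = 3110400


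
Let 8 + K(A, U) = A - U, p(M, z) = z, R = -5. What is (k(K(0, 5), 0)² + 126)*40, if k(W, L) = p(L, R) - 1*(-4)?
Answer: 5080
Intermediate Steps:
K(A, U) = -8 + A - U (K(A, U) = -8 + (A - U) = -8 + A - U)
k(W, L) = -1 (k(W, L) = -5 - 1*(-4) = -5 + 4 = -1)
(k(K(0, 5), 0)² + 126)*40 = ((-1)² + 126)*40 = (1 + 126)*40 = 127*40 = 5080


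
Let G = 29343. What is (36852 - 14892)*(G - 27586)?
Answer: 38583720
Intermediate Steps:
(36852 - 14892)*(G - 27586) = (36852 - 14892)*(29343 - 27586) = 21960*1757 = 38583720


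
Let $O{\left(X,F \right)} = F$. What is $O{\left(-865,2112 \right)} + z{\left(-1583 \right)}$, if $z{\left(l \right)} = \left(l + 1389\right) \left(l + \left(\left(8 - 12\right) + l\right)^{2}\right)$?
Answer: $-488293172$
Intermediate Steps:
$z{\left(l \right)} = \left(1389 + l\right) \left(l + \left(-4 + l\right)^{2}\right)$ ($z{\left(l \right)} = \left(1389 + l\right) \left(l + \left(\left(8 - 12\right) + l\right)^{2}\right) = \left(1389 + l\right) \left(l + \left(-4 + l\right)^{2}\right)$)
$O{\left(-865,2112 \right)} + z{\left(-1583 \right)} = 2112 + \left(22224 + \left(-1583\right)^{3} - -15366181 + 1382 \left(-1583\right)^{2}\right) = 2112 + \left(22224 - 3966822287 + 15366181 + 1382 \cdot 2505889\right) = 2112 + \left(22224 - 3966822287 + 15366181 + 3463138598\right) = 2112 - 488295284 = -488293172$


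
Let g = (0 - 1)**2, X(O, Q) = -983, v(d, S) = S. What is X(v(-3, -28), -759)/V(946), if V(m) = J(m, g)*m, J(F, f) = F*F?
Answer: -983/846590536 ≈ -1.1611e-6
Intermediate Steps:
g = 1 (g = (-1)**2 = 1)
J(F, f) = F**2
V(m) = m**3 (V(m) = m**2*m = m**3)
X(v(-3, -28), -759)/V(946) = -983/(946**3) = -983/846590536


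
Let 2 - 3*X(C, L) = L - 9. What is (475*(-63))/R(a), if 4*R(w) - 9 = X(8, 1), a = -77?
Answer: -359100/37 ≈ -9705.4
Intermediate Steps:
X(C, L) = 11/3 - L/3 (X(C, L) = ⅔ - (L - 9)/3 = ⅔ - (-9 + L)/3 = ⅔ + (3 - L/3) = 11/3 - L/3)
R(w) = 37/12 (R(w) = 9/4 + (11/3 - ⅓*1)/4 = 9/4 + (11/3 - ⅓)/4 = 9/4 + (¼)*(10/3) = 9/4 + ⅚ = 37/12)
(475*(-63))/R(a) = (475*(-63))/(37/12) = -29925*12/37 = -359100/37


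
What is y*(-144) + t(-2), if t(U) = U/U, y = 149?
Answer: -21455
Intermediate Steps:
t(U) = 1
y*(-144) + t(-2) = 149*(-144) + 1 = -21456 + 1 = -21455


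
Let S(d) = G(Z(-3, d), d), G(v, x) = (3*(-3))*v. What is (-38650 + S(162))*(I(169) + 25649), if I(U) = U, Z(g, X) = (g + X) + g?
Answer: -1034114172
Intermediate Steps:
Z(g, X) = X + 2*g (Z(g, X) = (X + g) + g = X + 2*g)
G(v, x) = -9*v
S(d) = 54 - 9*d (S(d) = -9*(d + 2*(-3)) = -9*(d - 6) = -9*(-6 + d) = 54 - 9*d)
(-38650 + S(162))*(I(169) + 25649) = (-38650 + (54 - 9*162))*(169 + 25649) = (-38650 + (54 - 1458))*25818 = (-38650 - 1404)*25818 = -40054*25818 = -1034114172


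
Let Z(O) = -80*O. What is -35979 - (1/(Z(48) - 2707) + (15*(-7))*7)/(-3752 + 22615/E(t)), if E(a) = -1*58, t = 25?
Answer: -56587775311171/1572792357 ≈ -35979.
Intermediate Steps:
E(a) = -58
-35979 - (1/(Z(48) - 2707) + (15*(-7))*7)/(-3752 + 22615/E(t)) = -35979 - (1/(-80*48 - 2707) + (15*(-7))*7)/(-3752 + 22615/(-58)) = -35979 - (1/(-3840 - 2707) - 105*7)/(-3752 + 22615*(-1/58)) = -35979 - (1/(-6547) - 735)/(-3752 - 22615/58) = -35979 - (-1/6547 - 735)/(-240231/58) = -35979 - (-4812046)*(-58)/(6547*240231) = -35979 - 1*279098668/1572792357 = -35979 - 279098668/1572792357 = -56587775311171/1572792357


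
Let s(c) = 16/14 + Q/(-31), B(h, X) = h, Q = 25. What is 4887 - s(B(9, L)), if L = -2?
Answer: 1060406/217 ≈ 4886.7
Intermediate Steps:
s(c) = 73/217 (s(c) = 16/14 + 25/(-31) = 16*(1/14) + 25*(-1/31) = 8/7 - 25/31 = 73/217)
4887 - s(B(9, L)) = 4887 - 1*73/217 = 4887 - 73/217 = 1060406/217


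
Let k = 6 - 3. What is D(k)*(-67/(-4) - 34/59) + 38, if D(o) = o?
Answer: 20419/236 ≈ 86.521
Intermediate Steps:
k = 3
D(k)*(-67/(-4) - 34/59) + 38 = 3*(-67/(-4) - 34/59) + 38 = 3*(-67*(-1/4) - 34*1/59) + 38 = 3*(67/4 - 34/59) + 38 = 3*(3817/236) + 38 = 11451/236 + 38 = 20419/236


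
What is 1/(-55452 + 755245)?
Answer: 1/699793 ≈ 1.4290e-6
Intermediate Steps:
1/(-55452 + 755245) = 1/699793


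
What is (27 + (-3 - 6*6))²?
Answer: 144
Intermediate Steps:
(27 + (-3 - 6*6))² = (27 + (-3 - 36))² = (27 - 39)² = (-12)² = 144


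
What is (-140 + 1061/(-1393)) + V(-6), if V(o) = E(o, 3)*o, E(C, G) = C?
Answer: -145933/1393 ≈ -104.76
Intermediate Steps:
V(o) = o² (V(o) = o*o = o²)
(-140 + 1061/(-1393)) + V(-6) = (-140 + 1061/(-1393)) + (-6)² = (-140 + 1061*(-1/1393)) + 36 = (-140 - 1061/1393) + 36 = -196081/1393 + 36 = -145933/1393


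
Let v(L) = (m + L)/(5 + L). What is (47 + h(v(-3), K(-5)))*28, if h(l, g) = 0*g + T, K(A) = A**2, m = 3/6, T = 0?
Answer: 1316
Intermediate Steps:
m = 1/2 (m = 3*(1/6) = 1/2 ≈ 0.50000)
v(L) = (1/2 + L)/(5 + L)
h(l, g) = 0 (h(l, g) = 0*g + 0 = 0 + 0 = 0)
(47 + h(v(-3), K(-5)))*28 = (47 + 0)*28 = 47*28 = 1316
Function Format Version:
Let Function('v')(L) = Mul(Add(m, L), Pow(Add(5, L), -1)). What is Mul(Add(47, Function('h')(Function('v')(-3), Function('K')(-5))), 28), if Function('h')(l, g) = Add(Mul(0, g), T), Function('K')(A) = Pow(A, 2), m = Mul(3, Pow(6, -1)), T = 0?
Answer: 1316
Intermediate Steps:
m = Rational(1, 2) (m = Mul(3, Rational(1, 6)) = Rational(1, 2) ≈ 0.50000)
Function('v')(L) = Mul(Pow(Add(5, L), -1), Add(Rational(1, 2), L)) (Function('v')(L) = Mul(Add(Rational(1, 2), L), Pow(Add(5, L), -1)) = Mul(Pow(Add(5, L), -1), Add(Rational(1, 2), L)))
Function('h')(l, g) = 0 (Function('h')(l, g) = Add(Mul(0, g), 0) = Add(0, 0) = 0)
Mul(Add(47, Function('h')(Function('v')(-3), Function('K')(-5))), 28) = Mul(Add(47, 0), 28) = Mul(47, 28) = 1316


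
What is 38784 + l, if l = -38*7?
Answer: 38518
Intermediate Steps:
l = -266
38784 + l = 38784 - 266 = 38518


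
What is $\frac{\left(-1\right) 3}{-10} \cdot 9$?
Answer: $\frac{27}{10} \approx 2.7$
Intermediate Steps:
$\frac{\left(-1\right) 3}{-10} \cdot 9 = \left(-3\right) \left(- \frac{1}{10}\right) 9 = \frac{3}{10} \cdot 9 = \frac{27}{10}$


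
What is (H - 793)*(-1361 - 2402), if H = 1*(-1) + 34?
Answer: 2859880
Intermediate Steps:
H = 33 (H = -1 + 34 = 33)
(H - 793)*(-1361 - 2402) = (33 - 793)*(-1361 - 2402) = -760*(-3763) = 2859880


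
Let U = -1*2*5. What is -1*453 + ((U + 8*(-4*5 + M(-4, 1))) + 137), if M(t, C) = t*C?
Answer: -518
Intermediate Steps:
M(t, C) = C*t
U = -10 (U = -2*5 = -10)
-1*453 + ((U + 8*(-4*5 + M(-4, 1))) + 137) = -1*453 + ((-10 + 8*(-4*5 + 1*(-4))) + 137) = -453 + ((-10 + 8*(-20 - 4)) + 137) = -453 + ((-10 + 8*(-24)) + 137) = -453 + ((-10 - 192) + 137) = -453 + (-202 + 137) = -453 - 65 = -518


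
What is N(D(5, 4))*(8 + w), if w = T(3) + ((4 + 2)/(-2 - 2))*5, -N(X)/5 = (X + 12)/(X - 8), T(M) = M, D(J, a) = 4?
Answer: 70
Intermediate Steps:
N(X) = -5*(12 + X)/(-8 + X) (N(X) = -5*(X + 12)/(X - 8) = -5*(12 + X)/(-8 + X))
w = -9/2 (w = 3 + ((4 + 2)/(-2 - 2))*5 = 3 + (6/(-4))*5 = 3 + (6*(-1/4))*5 = 3 - 3/2*5 = 3 - 15/2 = -9/2 ≈ -4.5000)
N(D(5, 4))*(8 + w) = (5*(-12 - 1*4)/(-8 + 4))*(8 - 9/2) = (5*(-12 - 4)/(-4))*(7/2) = (5*(-1/4)*(-16))*(7/2) = 20*(7/2) = 70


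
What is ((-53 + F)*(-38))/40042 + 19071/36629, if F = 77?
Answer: 365117667/733349209 ≈ 0.49788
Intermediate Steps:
((-53 + F)*(-38))/40042 + 19071/36629 = ((-53 + 77)*(-38))/40042 + 19071/36629 = (24*(-38))*(1/40042) + 19071*(1/36629) = -912*1/40042 + 19071/36629 = -456/20021 + 19071/36629 = 365117667/733349209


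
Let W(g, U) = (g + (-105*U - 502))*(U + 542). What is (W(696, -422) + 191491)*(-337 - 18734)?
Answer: -105500218941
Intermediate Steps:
W(g, U) = (542 + U)*(-502 + g - 105*U) (W(g, U) = (g + (-502 - 105*U))*(542 + U) = (-502 + g - 105*U)*(542 + U) = (542 + U)*(-502 + g - 105*U))
(W(696, -422) + 191491)*(-337 - 18734) = ((-272084 - 57412*(-422) - 105*(-422)² + 542*696 - 422*696) + 191491)*(-337 - 18734) = ((-272084 + 24227864 - 105*178084 + 377232 - 293712) + 191491)*(-19071) = ((-272084 + 24227864 - 18698820 + 377232 - 293712) + 191491)*(-19071) = (5340480 + 191491)*(-19071) = 5531971*(-19071) = -105500218941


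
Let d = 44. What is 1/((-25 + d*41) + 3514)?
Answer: 1/5293 ≈ 0.00018893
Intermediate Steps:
1/((-25 + d*41) + 3514) = 1/((-25 + 44*41) + 3514) = 1/((-25 + 1804) + 3514) = 1/(1779 + 3514) = 1/5293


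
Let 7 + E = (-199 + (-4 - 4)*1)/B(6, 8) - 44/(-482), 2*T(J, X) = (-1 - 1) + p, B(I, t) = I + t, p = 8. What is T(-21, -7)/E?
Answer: -3374/24399 ≈ -0.13828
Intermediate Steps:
T(J, X) = 3 (T(J, X) = ((-1 - 1) + 8)/2 = (-2 + 8)/2 = (1/2)*6 = 3)
E = -73197/3374 (E = -7 + ((-199 + (-4 - 4)*1)/(6 + 8) - 44/(-482)) = -7 + ((-199 - 8*1)/14 - 44*(-1/482)) = -7 + ((-199 - 8)*(1/14) + 22/241) = -7 + (-207*1/14 + 22/241) = -7 + (-207/14 + 22/241) = -7 - 49579/3374 = -73197/3374 ≈ -21.694)
T(-21, -7)/E = 3/(-73197/3374) = 3*(-3374/73197) = -3374/24399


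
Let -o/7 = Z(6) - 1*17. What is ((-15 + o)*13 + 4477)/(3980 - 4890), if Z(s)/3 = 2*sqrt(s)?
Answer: -5829/910 + 3*sqrt(6)/5 ≈ -4.9358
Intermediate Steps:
Z(s) = 6*sqrt(s) (Z(s) = 3*(2*sqrt(s)) = 6*sqrt(s))
o = 119 - 42*sqrt(6) (o = -7*(6*sqrt(6) - 1*17) = -7*(6*sqrt(6) - 17) = -7*(-17 + 6*sqrt(6)) = 119 - 42*sqrt(6) ≈ 16.121)
((-15 + o)*13 + 4477)/(3980 - 4890) = ((-15 + (119 - 42*sqrt(6)))*13 + 4477)/(3980 - 4890) = ((104 - 42*sqrt(6))*13 + 4477)/(-910) = ((1352 - 546*sqrt(6)) + 4477)*(-1/910) = (5829 - 546*sqrt(6))*(-1/910) = -5829/910 + 3*sqrt(6)/5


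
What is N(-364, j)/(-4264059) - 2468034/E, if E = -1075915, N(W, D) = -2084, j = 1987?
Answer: 10526084796866/4587765038985 ≈ 2.2944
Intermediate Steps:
N(-364, j)/(-4264059) - 2468034/E = -2084/(-4264059) - 2468034/(-1075915) = -2084*(-1/4264059) - 2468034*(-1/1075915) = 2084/4264059 + 2468034/1075915 = 10526084796866/4587765038985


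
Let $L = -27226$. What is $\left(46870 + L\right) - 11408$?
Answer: $8236$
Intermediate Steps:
$\left(46870 + L\right) - 11408 = \left(46870 - 27226\right) - 11408 = 19644 - 11408 = 8236$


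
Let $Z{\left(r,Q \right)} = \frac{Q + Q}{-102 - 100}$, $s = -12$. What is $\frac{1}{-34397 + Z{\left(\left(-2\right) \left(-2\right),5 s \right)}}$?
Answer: $- \frac{101}{3474037} \approx -2.9073 \cdot 10^{-5}$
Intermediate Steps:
$Z{\left(r,Q \right)} = - \frac{Q}{101}$ ($Z{\left(r,Q \right)} = \frac{2 Q}{-202} = 2 Q \left(- \frac{1}{202}\right) = - \frac{Q}{101}$)
$\frac{1}{-34397 + Z{\left(\left(-2\right) \left(-2\right),5 s \right)}} = \frac{1}{-34397 - \frac{5 \left(-12\right)}{101}} = \frac{1}{-34397 - - \frac{60}{101}} = \frac{1}{-34397 + \frac{60}{101}} = \frac{1}{- \frac{3474037}{101}} = - \frac{101}{3474037}$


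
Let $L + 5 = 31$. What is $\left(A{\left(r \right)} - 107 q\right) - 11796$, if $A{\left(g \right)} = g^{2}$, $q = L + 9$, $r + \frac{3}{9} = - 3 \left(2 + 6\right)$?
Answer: $- \frac{134540}{9} \approx -14949.0$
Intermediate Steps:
$L = 26$ ($L = -5 + 31 = 26$)
$r = - \frac{73}{3}$ ($r = - \frac{1}{3} - 3 \left(2 + 6\right) = - \frac{1}{3} - 24 = - \frac{73}{3} \approx -24.333$)
$q = 35$ ($q = 26 + 9 = 35$)
$\left(A{\left(r \right)} - 107 q\right) - 11796 = \left(\left(- \frac{73}{3}\right)^{2} - 3745\right) - 11796 = \left(\frac{5329}{9} - 3745\right) - 11796 = - \frac{28376}{9} - 11796 = - \frac{134540}{9}$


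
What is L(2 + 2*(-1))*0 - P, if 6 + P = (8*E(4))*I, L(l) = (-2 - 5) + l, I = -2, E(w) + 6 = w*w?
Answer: 166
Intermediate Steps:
E(w) = -6 + w² (E(w) = -6 + w*w = -6 + w²)
L(l) = -7 + l
P = -166 (P = -6 + (8*(-6 + 4²))*(-2) = -6 + (8*(-6 + 16))*(-2) = -6 + (8*10)*(-2) = -6 + 80*(-2) = -6 - 160 = -166)
L(2 + 2*(-1))*0 - P = (-7 + (2 + 2*(-1)))*0 - 1*(-166) = (-7 + (2 - 2))*0 + 166 = (-7 + 0)*0 + 166 = -7*0 + 166 = 0 + 166 = 166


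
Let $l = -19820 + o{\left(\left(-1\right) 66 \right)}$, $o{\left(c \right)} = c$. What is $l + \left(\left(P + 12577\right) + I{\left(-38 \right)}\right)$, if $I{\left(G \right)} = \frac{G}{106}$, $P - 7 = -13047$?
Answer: $- \frac{1078516}{53} \approx -20349.0$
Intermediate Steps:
$P = -13040$ ($P = 7 - 13047 = -13040$)
$I{\left(G \right)} = \frac{G}{106}$ ($I{\left(G \right)} = G \frac{1}{106} = \frac{G}{106}$)
$l = -19886$ ($l = -19820 - 66 = -19886$)
$l + \left(\left(P + 12577\right) + I{\left(-38 \right)}\right) = -19886 + \left(\left(-13040 + 12577\right) + \frac{1}{106} \left(-38\right)\right) = -19886 - \frac{24558}{53} = - \frac{1078516}{53}$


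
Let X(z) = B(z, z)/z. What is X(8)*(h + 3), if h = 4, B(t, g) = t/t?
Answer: 7/8 ≈ 0.87500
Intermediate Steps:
B(t, g) = 1
X(z) = 1/z
X(8)*(h + 3) = (4 + 3)/8 = (⅛)*7 = 7/8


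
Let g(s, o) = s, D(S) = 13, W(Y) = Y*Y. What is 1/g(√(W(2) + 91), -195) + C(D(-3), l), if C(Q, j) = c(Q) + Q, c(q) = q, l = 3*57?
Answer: 26 + √95/95 ≈ 26.103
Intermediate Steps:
W(Y) = Y²
l = 171
C(Q, j) = 2*Q (C(Q, j) = Q + Q = 2*Q)
1/g(√(W(2) + 91), -195) + C(D(-3), l) = 1/(√(2² + 91)) + 2*13 = 1/(√(4 + 91)) + 26 = 1/(√95) + 26 = √95/95 + 26 = 26 + √95/95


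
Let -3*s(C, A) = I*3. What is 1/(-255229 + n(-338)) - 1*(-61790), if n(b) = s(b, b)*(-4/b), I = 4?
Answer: 2665231878941/43133709 ≈ 61790.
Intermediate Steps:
s(C, A) = -4 (s(C, A) = -4*3/3 = -1/3*12 = -4)
n(b) = 16/b (n(b) = -(-16)/b = 16/b)
1/(-255229 + n(-338)) - 1*(-61790) = 1/(-255229 + 16/(-338)) - 1*(-61790) = 1/(-255229 + 16*(-1/338)) + 61790 = 1/(-255229 - 8/169) + 61790 = 1/(-43133709/169) + 61790 = -169/43133709 + 61790 = 2665231878941/43133709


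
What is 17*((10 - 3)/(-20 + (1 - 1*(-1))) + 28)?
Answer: 8449/18 ≈ 469.39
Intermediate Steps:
17*((10 - 3)/(-20 + (1 - 1*(-1))) + 28) = 17*(7/(-20 + (1 + 1)) + 28) = 17*(7/(-20 + 2) + 28) = 17*(7/(-18) + 28) = 17*(7*(-1/18) + 28) = 17*(-7/18 + 28) = 17*(497/18) = 8449/18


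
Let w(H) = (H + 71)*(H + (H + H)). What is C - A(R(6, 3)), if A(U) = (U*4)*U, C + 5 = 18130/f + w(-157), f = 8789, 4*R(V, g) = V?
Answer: 355902318/8789 ≈ 40494.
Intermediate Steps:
w(H) = 3*H*(71 + H) (w(H) = (71 + H)*(H + 2*H) = (71 + H)*(3*H) = 3*H*(71 + H))
R(V, g) = V/4
C = 355981419/8789 (C = -5 + (18130/8789 + 3*(-157)*(71 - 157)) = -5 + (18130*(1/8789) + 3*(-157)*(-86)) = -5 + (18130/8789 + 40506) = -5 + 356025364/8789 = 355981419/8789 ≈ 40503.)
A(U) = 4*U² (A(U) = (4*U)*U = 4*U²)
C - A(R(6, 3)) = 355981419/8789 - 4*((¼)*6)² = 355981419/8789 - 4*(3/2)² = 355981419/8789 - 4*9/4 = 355981419/8789 - 1*9 = 355981419/8789 - 9 = 355902318/8789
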